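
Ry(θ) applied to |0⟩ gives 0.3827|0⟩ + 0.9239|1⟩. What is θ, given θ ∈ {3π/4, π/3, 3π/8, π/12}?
3π/4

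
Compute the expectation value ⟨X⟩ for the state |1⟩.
0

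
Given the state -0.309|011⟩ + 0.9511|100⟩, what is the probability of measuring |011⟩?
0.09548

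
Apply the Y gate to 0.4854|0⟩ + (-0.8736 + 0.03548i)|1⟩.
(0.03548 + 0.8736i)|0⟩ + 0.4854i|1⟩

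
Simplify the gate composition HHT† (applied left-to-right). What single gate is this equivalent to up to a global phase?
T†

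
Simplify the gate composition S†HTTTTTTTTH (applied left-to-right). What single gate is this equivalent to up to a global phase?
S†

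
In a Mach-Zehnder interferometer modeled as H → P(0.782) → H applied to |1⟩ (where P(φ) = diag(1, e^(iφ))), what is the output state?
(0.1452 - 0.3523i)|0⟩ + (0.8548 + 0.3523i)|1⟩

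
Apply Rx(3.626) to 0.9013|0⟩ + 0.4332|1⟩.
(-0.2162 - 0.4206i)|0⟩ + (-0.1039 - 0.875i)|1⟩

Rx(3.626) = [[cos(θ/2), −i·sin(θ/2)], [−i·sin(θ/2), cos(θ/2)]]; θ = 3.626, cos(θ/2) ≈ -0.239843, sin(θ/2) ≈ 0.970812.
With a = amp(|0⟩) = 0.9013 and b = amp(|1⟩) = 0.4332:
new amp(|0⟩) = (-0.239843)·a + (-0.970812i)·b = (-0.2162 - 0.4206i)
new amp(|1⟩) = (-0.970812i)·a + (-0.239843)·b = (-0.1039 - 0.875i)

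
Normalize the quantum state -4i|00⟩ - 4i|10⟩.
-(1/√2)i|00⟩ - (1/√2)i|10⟩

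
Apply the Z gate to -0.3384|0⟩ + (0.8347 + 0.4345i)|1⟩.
-0.3384|0⟩ + (-0.8347 - 0.4345i)|1⟩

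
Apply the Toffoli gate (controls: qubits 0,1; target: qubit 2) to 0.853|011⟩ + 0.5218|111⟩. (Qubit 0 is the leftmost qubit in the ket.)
0.853|011⟩ + 0.5218|110⟩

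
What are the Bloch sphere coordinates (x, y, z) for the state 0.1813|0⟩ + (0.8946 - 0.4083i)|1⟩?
(0.3244, -0.148, -0.9341)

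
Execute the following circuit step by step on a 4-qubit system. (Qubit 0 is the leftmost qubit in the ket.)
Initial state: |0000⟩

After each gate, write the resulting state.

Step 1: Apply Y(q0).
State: i|1000⟩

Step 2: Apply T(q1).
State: i|1000⟩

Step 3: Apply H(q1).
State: (1/√2)i|1000⟩ + (1/√2)i|1100⟩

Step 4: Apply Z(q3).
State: (1/√2)i|1000⟩ + (1/√2)i|1100⟩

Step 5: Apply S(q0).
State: -1/√2|1000⟩ - 1/√2|1100⟩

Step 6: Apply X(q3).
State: -1/√2|1001⟩ - 1/√2|1101⟩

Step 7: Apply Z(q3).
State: 1/√2|1001⟩ + 1/√2|1101⟩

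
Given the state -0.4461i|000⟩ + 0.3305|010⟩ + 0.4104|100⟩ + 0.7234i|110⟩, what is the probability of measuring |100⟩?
0.1684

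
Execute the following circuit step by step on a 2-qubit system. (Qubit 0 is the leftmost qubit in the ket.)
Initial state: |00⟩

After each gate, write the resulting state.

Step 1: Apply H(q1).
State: 1/√2|00⟩ + 1/√2|01⟩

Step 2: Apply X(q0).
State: 1/√2|10⟩ + 1/√2|11⟩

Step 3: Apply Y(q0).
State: -(1/√2)i|00⟩ - (1/√2)i|01⟩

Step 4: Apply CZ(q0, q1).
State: -(1/√2)i|00⟩ - (1/√2)i|01⟩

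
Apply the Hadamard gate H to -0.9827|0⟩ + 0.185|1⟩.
-0.5641|0⟩ - 0.8257|1⟩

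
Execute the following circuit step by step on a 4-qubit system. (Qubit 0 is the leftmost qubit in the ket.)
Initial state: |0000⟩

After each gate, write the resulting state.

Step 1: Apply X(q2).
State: |0010⟩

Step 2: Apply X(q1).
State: |0110⟩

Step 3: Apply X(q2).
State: |0100⟩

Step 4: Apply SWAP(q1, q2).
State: |0010⟩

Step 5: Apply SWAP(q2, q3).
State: |0001⟩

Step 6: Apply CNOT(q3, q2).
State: |0011⟩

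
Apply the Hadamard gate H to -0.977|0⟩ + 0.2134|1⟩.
-0.5399|0⟩ - 0.8417|1⟩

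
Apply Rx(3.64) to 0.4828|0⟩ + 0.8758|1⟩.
(-0.1191 - 0.8487i)|0⟩ + (-0.216 - 0.4679i)|1⟩

Rx(3.64) = [[cos(θ/2), −i·sin(θ/2)], [−i·sin(θ/2), cos(θ/2)]]; θ = 3.64, cos(θ/2) ≈ -0.246632, sin(θ/2) ≈ 0.969109.
With a = amp(|0⟩) = 0.4828 and b = amp(|1⟩) = 0.8758:
new amp(|0⟩) = (-0.246632)·a + (-0.969109i)·b = (-0.1191 - 0.8487i)
new amp(|1⟩) = (-0.969109i)·a + (-0.246632)·b = (-0.216 - 0.4679i)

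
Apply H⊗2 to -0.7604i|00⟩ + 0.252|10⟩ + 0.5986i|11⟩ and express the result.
(0.126 - 0.0809i)|00⟩ + (0.126 - 0.6795i)|01⟩ + (-0.126 - 0.6795i)|10⟩ + (-0.126 - 0.0809i)|11⟩

H⊗2 gives amp(|y⟩) = (1/2) Σ_x (−1)^(x·y) amp(|x⟩), where x·y is the number of positions in which both x and y have a 1.
|00⟩: (-0.7604i + 0.252 + 0.5986i)/2 = (0.126 - 0.0809i)
|01⟩: (-0.7604i + 0.252 - 0.5986i)/2 = (0.126 - 0.6795i)
|10⟩: (-0.7604i - 0.252 - 0.5986i)/2 = (-0.126 - 0.6795i)
|11⟩: (-0.7604i - 0.252 + 0.5986i)/2 = (-0.126 - 0.0809i)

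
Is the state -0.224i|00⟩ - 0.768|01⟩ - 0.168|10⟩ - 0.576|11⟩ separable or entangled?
Entangled

Writing the state as a|00⟩ + b|01⟩ + c|10⟩ + d|11⟩, it is a product state iff ad − bc = 0.
Here (a, b, c, d) = (-0.224i, -0.768, -0.168, -0.576): ad − bc = (-0.224i)(-0.576) − (-0.768)(-0.168) = (-0.129 + 0.129i) ≠ 0, so the state is entangled.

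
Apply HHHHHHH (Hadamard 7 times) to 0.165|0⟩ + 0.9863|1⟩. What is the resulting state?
0.8141|0⟩ - 0.5807|1⟩

H² = I, so H^7 = H: a single Hadamard. With (a, b) = (0.165, 0.9863), H gives ((a + b)/√2, (a − b)/√2) = (0.8141, -0.5807).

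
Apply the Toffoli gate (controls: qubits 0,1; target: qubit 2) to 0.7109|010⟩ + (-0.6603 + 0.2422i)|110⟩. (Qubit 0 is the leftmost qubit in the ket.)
0.7109|010⟩ + (-0.6603 + 0.2422i)|111⟩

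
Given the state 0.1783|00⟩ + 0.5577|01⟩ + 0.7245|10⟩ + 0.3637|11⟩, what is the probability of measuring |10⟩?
0.5249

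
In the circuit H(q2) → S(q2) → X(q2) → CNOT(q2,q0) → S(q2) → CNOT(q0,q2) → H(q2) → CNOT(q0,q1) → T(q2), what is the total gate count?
9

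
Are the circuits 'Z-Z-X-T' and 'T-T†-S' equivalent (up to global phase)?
No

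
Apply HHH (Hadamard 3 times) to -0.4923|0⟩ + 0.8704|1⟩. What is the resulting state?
0.2674|0⟩ - 0.9636|1⟩

H² = I, so H^3 = H: a single Hadamard. With (a, b) = (-0.4923, 0.8704), H gives ((a + b)/√2, (a − b)/√2) = (0.2674, -0.9636).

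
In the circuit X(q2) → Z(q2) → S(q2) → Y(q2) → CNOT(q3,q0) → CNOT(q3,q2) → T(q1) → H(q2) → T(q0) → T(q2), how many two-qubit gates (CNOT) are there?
2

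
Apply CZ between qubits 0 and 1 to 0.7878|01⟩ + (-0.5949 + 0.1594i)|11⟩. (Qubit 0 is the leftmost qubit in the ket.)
0.7878|01⟩ + (0.5949 - 0.1594i)|11⟩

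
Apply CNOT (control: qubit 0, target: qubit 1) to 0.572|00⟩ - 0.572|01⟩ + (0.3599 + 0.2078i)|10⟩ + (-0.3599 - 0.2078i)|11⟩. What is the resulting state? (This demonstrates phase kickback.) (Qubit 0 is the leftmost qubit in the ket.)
0.572|00⟩ - 0.572|01⟩ + (-0.3599 - 0.2078i)|10⟩ + (0.3599 + 0.2078i)|11⟩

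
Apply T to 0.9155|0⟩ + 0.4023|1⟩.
0.9155|0⟩ + (0.2845 + 0.2845i)|1⟩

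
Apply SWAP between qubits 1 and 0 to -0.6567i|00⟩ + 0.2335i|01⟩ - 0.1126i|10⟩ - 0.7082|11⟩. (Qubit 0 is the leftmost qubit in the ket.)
-0.6567i|00⟩ - 0.1126i|01⟩ + 0.2335i|10⟩ - 0.7082|11⟩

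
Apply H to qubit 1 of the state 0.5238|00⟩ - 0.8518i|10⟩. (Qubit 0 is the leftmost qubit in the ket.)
0.3704|00⟩ + 0.3704|01⟩ - 0.6023i|10⟩ - 0.6023i|11⟩

H on qubit 1 mixes each pair of kets that differ only in qubit 1: amplitudes (a, b) of (|…0…⟩, |…1…⟩) become ((a + b)/√2, (a − b)/√2). Kets absent from the input have amplitude 0.
(|00⟩, |01⟩): (a, b) = (0.5238, 0) → (0.3704, 0.3704)
(|10⟩, |11⟩): (a, b) = (-0.8518i, 0) → (-0.6023i, -0.6023i)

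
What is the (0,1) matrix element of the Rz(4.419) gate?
0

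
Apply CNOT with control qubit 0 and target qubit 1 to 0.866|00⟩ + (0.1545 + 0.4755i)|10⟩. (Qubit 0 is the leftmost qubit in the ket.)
0.866|00⟩ + (0.1545 + 0.4755i)|11⟩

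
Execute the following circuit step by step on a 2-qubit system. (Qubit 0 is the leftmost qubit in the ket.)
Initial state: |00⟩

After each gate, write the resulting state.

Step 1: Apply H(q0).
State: 1/√2|00⟩ + 1/√2|10⟩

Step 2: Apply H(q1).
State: 1/2|00⟩ + 1/2|01⟩ + 1/2|10⟩ + 1/2|11⟩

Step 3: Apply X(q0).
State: 1/2|00⟩ + 1/2|01⟩ + 1/2|10⟩ + 1/2|11⟩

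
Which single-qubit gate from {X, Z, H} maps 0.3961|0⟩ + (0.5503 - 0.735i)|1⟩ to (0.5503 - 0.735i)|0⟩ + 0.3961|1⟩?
X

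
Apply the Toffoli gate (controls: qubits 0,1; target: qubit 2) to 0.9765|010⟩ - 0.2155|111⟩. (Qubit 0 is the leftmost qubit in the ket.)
0.9765|010⟩ - 0.2155|110⟩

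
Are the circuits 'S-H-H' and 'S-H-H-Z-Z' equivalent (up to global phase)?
Yes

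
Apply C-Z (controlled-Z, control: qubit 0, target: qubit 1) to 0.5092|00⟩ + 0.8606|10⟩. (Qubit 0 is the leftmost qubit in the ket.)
0.5092|00⟩ + 0.8606|10⟩

C-Z leaves the control-|0⟩ kets |00⟩, |01⟩ unchanged and applies Z to qubit 1 on the control-|1⟩ pair (|10⟩, |11⟩).
Z = [[1, 0], [0, -1]].
With a = amp(|10⟩) = 0.8606 and b = amp(|11⟩) = 0:
new amp(|10⟩) = (1)·a = 0.8606
new amp(|11⟩) = (-1)·b = 0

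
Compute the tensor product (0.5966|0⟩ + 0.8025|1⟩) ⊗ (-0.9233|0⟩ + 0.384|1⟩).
-0.5508|00⟩ + 0.2291|01⟩ - 0.7409|10⟩ + 0.3082|11⟩

amp(|b₁b₂…⟩) = product of the factor amplitudes for bits b₁, b₂, …; only kets whose every factor amplitude is nonzero survive.
|00⟩: (0.5966)(-0.9233) = -0.5508
|01⟩: (0.5966)(0.384) = 0.2291
|10⟩: (0.8025)(-0.9233) = -0.7409
|11⟩: (0.8025)(0.384) = 0.3082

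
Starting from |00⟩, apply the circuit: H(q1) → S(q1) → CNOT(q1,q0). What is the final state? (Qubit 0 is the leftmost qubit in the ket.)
1/√2|00⟩ + (1/√2)i|11⟩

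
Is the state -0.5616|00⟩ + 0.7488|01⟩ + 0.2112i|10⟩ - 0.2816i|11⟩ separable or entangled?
Separable

Writing the state as a|00⟩ + b|01⟩ + c|10⟩ + d|11⟩, it is a product state iff ad − bc = 0.
Here (a, b, c, d) = (-0.5616, 0.7488, 0.2112i, -0.2816i): ad − bc = (-0.5616)(-0.2816i) − (0.7488)(0.2112i) = 0, so the state is separable.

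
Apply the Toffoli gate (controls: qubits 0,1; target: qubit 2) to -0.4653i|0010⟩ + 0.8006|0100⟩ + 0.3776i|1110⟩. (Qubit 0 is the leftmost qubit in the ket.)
-0.4653i|0010⟩ + 0.8006|0100⟩ + 0.3776i|1100⟩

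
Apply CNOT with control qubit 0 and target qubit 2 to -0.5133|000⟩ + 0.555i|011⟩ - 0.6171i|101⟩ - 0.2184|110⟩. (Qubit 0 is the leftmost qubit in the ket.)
-0.5133|000⟩ + 0.555i|011⟩ - 0.6171i|100⟩ - 0.2184|111⟩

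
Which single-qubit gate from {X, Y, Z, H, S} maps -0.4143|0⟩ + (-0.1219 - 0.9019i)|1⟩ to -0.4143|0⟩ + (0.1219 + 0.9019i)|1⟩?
Z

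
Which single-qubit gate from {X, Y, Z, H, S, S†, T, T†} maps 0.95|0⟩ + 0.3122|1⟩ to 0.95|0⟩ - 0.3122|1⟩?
Z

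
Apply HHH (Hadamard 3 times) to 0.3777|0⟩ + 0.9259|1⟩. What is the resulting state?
0.9218|0⟩ - 0.3876|1⟩

H² = I, so H^3 = H: a single Hadamard. With (a, b) = (0.3777, 0.9259), H gives ((a + b)/√2, (a − b)/√2) = (0.9218, -0.3876).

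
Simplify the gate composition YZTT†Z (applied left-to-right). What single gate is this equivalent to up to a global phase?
Y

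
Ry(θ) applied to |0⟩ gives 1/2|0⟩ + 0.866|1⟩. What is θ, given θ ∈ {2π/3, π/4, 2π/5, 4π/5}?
2π/3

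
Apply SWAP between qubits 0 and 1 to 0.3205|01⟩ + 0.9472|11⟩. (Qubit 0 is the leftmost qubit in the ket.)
0.3205|10⟩ + 0.9472|11⟩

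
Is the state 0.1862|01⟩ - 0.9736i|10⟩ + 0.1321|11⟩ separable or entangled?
Entangled

Writing the state as a|00⟩ + b|01⟩ + c|10⟩ + d|11⟩, it is a product state iff ad − bc = 0.
Here (a, b, c, d) = (0, 0.1862, -0.9736i, 0.1321): ad − bc = (0)(0.1321) − (0.1862)(-0.9736i) = 0.1813i ≠ 0, so the state is entangled.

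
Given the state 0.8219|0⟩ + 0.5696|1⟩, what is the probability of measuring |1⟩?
0.3244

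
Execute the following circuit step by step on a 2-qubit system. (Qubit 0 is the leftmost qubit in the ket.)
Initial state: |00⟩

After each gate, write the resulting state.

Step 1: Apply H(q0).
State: 1/√2|00⟩ + 1/√2|10⟩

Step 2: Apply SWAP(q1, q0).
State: 1/√2|00⟩ + 1/√2|01⟩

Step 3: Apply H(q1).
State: |00⟩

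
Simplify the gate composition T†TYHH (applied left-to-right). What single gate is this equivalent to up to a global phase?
Y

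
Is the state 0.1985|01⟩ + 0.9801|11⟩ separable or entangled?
Separable

Writing the state as a|00⟩ + b|01⟩ + c|10⟩ + d|11⟩, it is a product state iff ad − bc = 0.
Here (a, b, c, d) = (0, 0.1985, 0, 0.9801): ad − bc = (0)(0.9801) − (0.1985)(0) = 0, so the state is separable.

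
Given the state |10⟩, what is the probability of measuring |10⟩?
1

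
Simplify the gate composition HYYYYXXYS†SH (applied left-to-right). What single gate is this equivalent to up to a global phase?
Y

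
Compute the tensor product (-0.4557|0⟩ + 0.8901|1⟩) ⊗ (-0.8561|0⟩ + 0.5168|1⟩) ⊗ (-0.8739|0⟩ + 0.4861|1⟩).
-0.3409|000⟩ + 0.1896|001⟩ + 0.2058|010⟩ - 0.1145|011⟩ + 0.6659|100⟩ - 0.3704|101⟩ - 0.402|110⟩ + 0.2236|111⟩

amp(|b₁b₂…⟩) = product of the factor amplitudes for bits b₁, b₂, …; only kets whose every factor amplitude is nonzero survive.
|000⟩: (-0.4557)(-0.8561)(-0.8739) = -0.3409
|001⟩: (-0.4557)(-0.8561)(0.4861) = 0.1896
|010⟩: (-0.4557)(0.5168)(-0.8739) = 0.2058
|011⟩: (-0.4557)(0.5168)(0.4861) = -0.1145
|100⟩: (0.8901)(-0.8561)(-0.8739) = 0.6659
|101⟩: (0.8901)(-0.8561)(0.4861) = -0.3704
|110⟩: (0.8901)(0.5168)(-0.8739) = -0.402
|111⟩: (0.8901)(0.5168)(0.4861) = 0.2236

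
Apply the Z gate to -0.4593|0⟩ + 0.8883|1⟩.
-0.4593|0⟩ - 0.8883|1⟩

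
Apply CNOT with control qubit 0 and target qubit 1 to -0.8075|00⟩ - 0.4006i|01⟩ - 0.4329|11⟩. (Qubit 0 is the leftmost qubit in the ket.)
-0.8075|00⟩ - 0.4006i|01⟩ - 0.4329|10⟩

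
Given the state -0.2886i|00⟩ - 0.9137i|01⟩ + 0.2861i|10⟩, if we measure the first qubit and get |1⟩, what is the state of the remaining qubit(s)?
i|0⟩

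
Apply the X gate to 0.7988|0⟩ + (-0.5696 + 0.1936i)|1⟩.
(-0.5696 + 0.1936i)|0⟩ + 0.7988|1⟩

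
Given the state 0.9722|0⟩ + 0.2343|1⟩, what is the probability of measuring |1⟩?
0.0549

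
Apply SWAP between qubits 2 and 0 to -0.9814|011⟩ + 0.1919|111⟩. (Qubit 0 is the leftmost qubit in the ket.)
-0.9814|110⟩ + 0.1919|111⟩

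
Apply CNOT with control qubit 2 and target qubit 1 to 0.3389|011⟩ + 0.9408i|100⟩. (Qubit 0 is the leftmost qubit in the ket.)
0.3389|001⟩ + 0.9408i|100⟩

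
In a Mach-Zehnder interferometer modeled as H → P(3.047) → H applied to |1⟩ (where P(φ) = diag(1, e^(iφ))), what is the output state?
(0.9978 - 0.04723i)|0⟩ + (0.002235 + 0.04723i)|1⟩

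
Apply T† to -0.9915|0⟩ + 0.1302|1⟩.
-0.9915|0⟩ + (0.09207 - 0.09207i)|1⟩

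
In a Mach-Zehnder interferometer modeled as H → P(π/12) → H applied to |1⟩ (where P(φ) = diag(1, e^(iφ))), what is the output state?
(0.01704 - 0.1294i)|0⟩ + (0.983 + 0.1294i)|1⟩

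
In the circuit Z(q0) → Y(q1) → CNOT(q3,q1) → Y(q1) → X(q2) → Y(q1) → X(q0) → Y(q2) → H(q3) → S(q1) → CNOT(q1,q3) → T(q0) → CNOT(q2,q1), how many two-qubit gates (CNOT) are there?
3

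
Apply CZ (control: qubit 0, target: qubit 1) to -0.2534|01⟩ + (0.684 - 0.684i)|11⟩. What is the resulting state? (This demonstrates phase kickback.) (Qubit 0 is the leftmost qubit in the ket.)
-0.2534|01⟩ + (-0.684 + 0.684i)|11⟩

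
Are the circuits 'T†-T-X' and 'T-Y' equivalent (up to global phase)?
No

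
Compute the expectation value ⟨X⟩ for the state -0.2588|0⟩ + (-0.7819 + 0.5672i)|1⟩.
0.4047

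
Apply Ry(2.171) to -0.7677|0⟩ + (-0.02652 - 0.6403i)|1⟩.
(-0.3347 + 0.5664i)|0⟩ + (-0.6914 - 0.2987i)|1⟩

Ry(2.171) = [[cos(θ/2), −sin(θ/2)], [sin(θ/2), cos(θ/2)]]; θ = 2.171, cos(θ/2) ≈ 0.46647, sin(θ/2) ≈ 0.884537.
With a = amp(|0⟩) = -0.7677 and b = amp(|1⟩) = (-0.02652 - 0.6403i):
new amp(|0⟩) = (0.46647)·a + (-0.884537)·b = (-0.3347 + 0.5664i)
new amp(|1⟩) = (0.884537)·a + (0.46647)·b = (-0.6914 - 0.2987i)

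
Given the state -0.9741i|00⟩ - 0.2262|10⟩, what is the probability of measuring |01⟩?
0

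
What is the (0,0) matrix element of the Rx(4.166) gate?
-0.4901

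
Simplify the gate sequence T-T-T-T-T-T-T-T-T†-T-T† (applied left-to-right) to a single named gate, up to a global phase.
T†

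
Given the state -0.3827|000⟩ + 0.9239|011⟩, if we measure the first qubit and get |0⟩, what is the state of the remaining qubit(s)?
-0.3827|00⟩ + 0.9239|11⟩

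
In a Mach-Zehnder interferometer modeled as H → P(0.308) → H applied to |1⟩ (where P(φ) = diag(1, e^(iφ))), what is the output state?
(0.02353 - 0.1516i)|0⟩ + (0.9765 + 0.1516i)|1⟩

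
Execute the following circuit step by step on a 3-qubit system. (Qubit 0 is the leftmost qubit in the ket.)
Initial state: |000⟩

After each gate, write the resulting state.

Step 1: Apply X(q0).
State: |100⟩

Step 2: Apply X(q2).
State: |101⟩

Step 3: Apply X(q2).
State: |100⟩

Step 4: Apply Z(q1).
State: |100⟩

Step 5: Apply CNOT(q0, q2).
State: |101⟩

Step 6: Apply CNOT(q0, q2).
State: |100⟩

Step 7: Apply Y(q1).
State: i|110⟩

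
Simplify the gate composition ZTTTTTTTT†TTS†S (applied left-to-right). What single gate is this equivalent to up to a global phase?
Z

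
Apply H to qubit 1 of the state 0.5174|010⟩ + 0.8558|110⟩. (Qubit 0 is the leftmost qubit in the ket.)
0.3659|000⟩ - 0.3659|010⟩ + 0.6051|100⟩ - 0.6051|110⟩

H on qubit 1 mixes each pair of kets that differ only in qubit 1: amplitudes (a, b) of (|…0…⟩, |…1…⟩) become ((a + b)/√2, (a − b)/√2). Kets absent from the input have amplitude 0.
(|000⟩, |010⟩): (a, b) = (0, 0.5174) → (0.3659, -0.3659)
(|100⟩, |110⟩): (a, b) = (0, 0.8558) → (0.6051, -0.6051)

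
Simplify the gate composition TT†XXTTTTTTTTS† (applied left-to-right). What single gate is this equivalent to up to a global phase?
S†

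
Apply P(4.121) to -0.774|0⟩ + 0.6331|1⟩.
-0.774|0⟩ + (-0.353 - 0.5256i)|1⟩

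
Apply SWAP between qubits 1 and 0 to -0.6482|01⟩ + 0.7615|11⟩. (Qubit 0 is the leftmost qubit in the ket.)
-0.6482|10⟩ + 0.7615|11⟩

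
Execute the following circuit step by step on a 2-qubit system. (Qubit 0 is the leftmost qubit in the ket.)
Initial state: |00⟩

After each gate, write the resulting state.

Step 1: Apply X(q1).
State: |01⟩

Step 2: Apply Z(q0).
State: |01⟩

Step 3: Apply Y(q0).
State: i|11⟩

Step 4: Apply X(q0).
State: i|01⟩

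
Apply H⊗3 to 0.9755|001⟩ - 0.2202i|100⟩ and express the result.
(0.3449 - 0.07785i)|000⟩ + (-0.3449 - 0.07785i)|001⟩ + (0.3449 - 0.07785i)|010⟩ + (-0.3449 - 0.07785i)|011⟩ + (0.3449 + 0.07785i)|100⟩ + (-0.3449 + 0.07785i)|101⟩ + (0.3449 + 0.07785i)|110⟩ + (-0.3449 + 0.07785i)|111⟩

H⊗3 gives amp(|y⟩) = (1/2√2) Σ_x (−1)^(x·y) amp(|x⟩), where x·y is the number of positions in which both x and y have a 1.
|000⟩: (0.9755 - 0.2202i)/(2√2) = (0.3449 - 0.07785i)
|001⟩: (-0.9755 - 0.2202i)/(2√2) = (-0.3449 - 0.07785i)
|010⟩: (0.9755 - 0.2202i)/(2√2) = (0.3449 - 0.07785i)
|011⟩: (-0.9755 - 0.2202i)/(2√2) = (-0.3449 - 0.07785i)
|100⟩: (0.9755 + 0.2202i)/(2√2) = (0.3449 + 0.07785i)
|101⟩: (-0.9755 + 0.2202i)/(2√2) = (-0.3449 + 0.07785i)
|110⟩: (0.9755 + 0.2202i)/(2√2) = (0.3449 + 0.07785i)
|111⟩: (-0.9755 + 0.2202i)/(2√2) = (-0.3449 + 0.07785i)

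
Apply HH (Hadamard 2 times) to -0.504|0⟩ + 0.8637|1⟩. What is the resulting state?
-0.504|0⟩ + 0.8637|1⟩

H² = I, so an even number of Hadamards cancels: H^2 = I and the state is unchanged.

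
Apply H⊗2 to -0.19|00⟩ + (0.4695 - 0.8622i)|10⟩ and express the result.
(0.1398 - 0.4311i)|00⟩ + (0.1398 - 0.4311i)|01⟩ + (-0.3298 + 0.4311i)|10⟩ + (-0.3298 + 0.4311i)|11⟩

H⊗2 gives amp(|y⟩) = (1/2) Σ_x (−1)^(x·y) amp(|x⟩), where x·y is the number of positions in which both x and y have a 1.
|00⟩: (-0.19 + (0.4695 - 0.8622i))/2 = (0.1398 - 0.4311i)
|01⟩: (-0.19 + (0.4695 - 0.8622i))/2 = (0.1398 - 0.4311i)
|10⟩: (-0.19 - (0.4695 - 0.8622i))/2 = (-0.3298 + 0.4311i)
|11⟩: (-0.19 - (0.4695 - 0.8622i))/2 = (-0.3298 + 0.4311i)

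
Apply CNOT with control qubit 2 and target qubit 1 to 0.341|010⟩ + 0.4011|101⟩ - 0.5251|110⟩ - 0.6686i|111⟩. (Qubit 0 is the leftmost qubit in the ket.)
0.341|010⟩ - 0.6686i|101⟩ - 0.5251|110⟩ + 0.4011|111⟩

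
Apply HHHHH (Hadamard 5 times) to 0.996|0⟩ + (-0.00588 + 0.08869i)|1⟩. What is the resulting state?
(0.7001 + 0.06271i)|0⟩ + (0.7084 - 0.06271i)|1⟩

H² = I, so H^5 = H: a single Hadamard. With (a, b) = (0.996, (-0.00588 + 0.08869i)), H gives ((a + b)/√2, (a − b)/√2) = ((0.7001 + 0.06271i), (0.7084 - 0.06271i)).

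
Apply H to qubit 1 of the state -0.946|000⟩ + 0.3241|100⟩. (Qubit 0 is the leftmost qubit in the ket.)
-0.6689|000⟩ - 0.6689|010⟩ + 0.2292|100⟩ + 0.2292|110⟩

H on qubit 1 mixes each pair of kets that differ only in qubit 1: amplitudes (a, b) of (|…0…⟩, |…1…⟩) become ((a + b)/√2, (a − b)/√2). Kets absent from the input have amplitude 0.
(|000⟩, |010⟩): (a, b) = (-0.946, 0) → (-0.6689, -0.6689)
(|100⟩, |110⟩): (a, b) = (0.3241, 0) → (0.2292, 0.2292)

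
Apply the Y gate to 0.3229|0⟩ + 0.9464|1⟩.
-0.9464i|0⟩ + 0.3229i|1⟩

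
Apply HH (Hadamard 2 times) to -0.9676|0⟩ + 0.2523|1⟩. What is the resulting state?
-0.9676|0⟩ + 0.2523|1⟩

H² = I, so an even number of Hadamards cancels: H^2 = I and the state is unchanged.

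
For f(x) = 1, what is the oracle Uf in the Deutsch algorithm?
I ⊗ X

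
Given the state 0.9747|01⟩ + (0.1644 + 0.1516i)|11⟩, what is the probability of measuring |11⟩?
0.05001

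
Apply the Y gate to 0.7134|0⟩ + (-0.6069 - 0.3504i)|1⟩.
(-0.3504 + 0.6069i)|0⟩ + 0.7134i|1⟩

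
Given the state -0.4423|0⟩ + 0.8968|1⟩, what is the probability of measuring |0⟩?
0.1956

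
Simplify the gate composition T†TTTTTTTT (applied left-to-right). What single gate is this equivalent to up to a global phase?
T†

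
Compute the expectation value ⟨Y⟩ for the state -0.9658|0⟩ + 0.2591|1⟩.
0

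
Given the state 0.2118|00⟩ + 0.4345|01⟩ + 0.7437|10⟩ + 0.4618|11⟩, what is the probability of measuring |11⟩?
0.2133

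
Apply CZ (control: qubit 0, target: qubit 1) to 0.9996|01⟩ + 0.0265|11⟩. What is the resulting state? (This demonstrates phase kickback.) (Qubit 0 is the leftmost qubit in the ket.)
0.9996|01⟩ - 0.0265|11⟩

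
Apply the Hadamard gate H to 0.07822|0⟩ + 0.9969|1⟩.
0.7602|0⟩ - 0.6496|1⟩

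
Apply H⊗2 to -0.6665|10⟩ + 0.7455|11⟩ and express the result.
0.0395|00⟩ - 0.706|01⟩ - 0.0395|10⟩ + 0.706|11⟩

H⊗2 gives amp(|y⟩) = (1/2) Σ_x (−1)^(x·y) amp(|x⟩), where x·y is the number of positions in which both x and y have a 1.
|00⟩: (-0.6665 + 0.7455)/2 = 0.0395
|01⟩: (-0.6665 - 0.7455)/2 = -0.706
|10⟩: (0.6665 - 0.7455)/2 = -0.0395
|11⟩: (0.6665 + 0.7455)/2 = 0.706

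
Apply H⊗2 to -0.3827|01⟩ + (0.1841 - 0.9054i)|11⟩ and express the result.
(-0.0993 - 0.4527i)|00⟩ + (0.0993 + 0.4527i)|01⟩ + (-0.2834 + 0.4527i)|10⟩ + (0.2834 - 0.4527i)|11⟩

H⊗2 gives amp(|y⟩) = (1/2) Σ_x (−1)^(x·y) amp(|x⟩), where x·y is the number of positions in which both x and y have a 1.
|00⟩: (-0.3827 + (0.1841 - 0.9054i))/2 = (-0.0993 - 0.4527i)
|01⟩: (0.3827 - (0.1841 - 0.9054i))/2 = (0.0993 + 0.4527i)
|10⟩: (-0.3827 - (0.1841 - 0.9054i))/2 = (-0.2834 + 0.4527i)
|11⟩: (0.3827 + (0.1841 - 0.9054i))/2 = (0.2834 - 0.4527i)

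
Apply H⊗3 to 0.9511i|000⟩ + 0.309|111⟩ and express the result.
(0.1092 + 0.3363i)|000⟩ + (-0.1092 + 0.3363i)|001⟩ + (-0.1092 + 0.3363i)|010⟩ + (0.1092 + 0.3363i)|011⟩ + (-0.1092 + 0.3363i)|100⟩ + (0.1092 + 0.3363i)|101⟩ + (0.1092 + 0.3363i)|110⟩ + (-0.1092 + 0.3363i)|111⟩

H⊗3 gives amp(|y⟩) = (1/2√2) Σ_x (−1)^(x·y) amp(|x⟩), where x·y is the number of positions in which both x and y have a 1.
|000⟩: (0.9511i + 0.309)/(2√2) = (0.1092 + 0.3363i)
|001⟩: (0.9511i - 0.309)/(2√2) = (-0.1092 + 0.3363i)
|010⟩: (0.9511i - 0.309)/(2√2) = (-0.1092 + 0.3363i)
|011⟩: (0.9511i + 0.309)/(2√2) = (0.1092 + 0.3363i)
|100⟩: (0.9511i - 0.309)/(2√2) = (-0.1092 + 0.3363i)
|101⟩: (0.9511i + 0.309)/(2√2) = (0.1092 + 0.3363i)
|110⟩: (0.9511i + 0.309)/(2√2) = (0.1092 + 0.3363i)
|111⟩: (0.9511i - 0.309)/(2√2) = (-0.1092 + 0.3363i)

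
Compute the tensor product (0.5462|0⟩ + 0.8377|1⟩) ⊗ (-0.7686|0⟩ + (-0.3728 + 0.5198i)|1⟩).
-0.4198|00⟩ + (-0.2036 + 0.2839i)|01⟩ - 0.6439|10⟩ + (-0.3123 + 0.4354i)|11⟩

amp(|b₁b₂…⟩) = product of the factor amplitudes for bits b₁, b₂, …; only kets whose every factor amplitude is nonzero survive.
|00⟩: (0.5462)(-0.7686) = -0.4198
|01⟩: (0.5462)(-0.3728 + 0.5198i) = (-0.2036 + 0.2839i)
|10⟩: (0.8377)(-0.7686) = -0.6439
|11⟩: (0.8377)(-0.3728 + 0.5198i) = (-0.3123 + 0.4354i)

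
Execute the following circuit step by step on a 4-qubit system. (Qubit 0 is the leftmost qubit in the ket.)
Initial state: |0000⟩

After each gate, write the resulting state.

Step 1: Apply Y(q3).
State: i|0001⟩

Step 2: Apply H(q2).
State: (1/√2)i|0001⟩ + (1/√2)i|0011⟩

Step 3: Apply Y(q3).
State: 1/√2|0000⟩ + 1/√2|0010⟩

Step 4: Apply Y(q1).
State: (1/√2)i|0100⟩ + (1/√2)i|0110⟩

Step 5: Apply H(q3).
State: (1/2)i|0100⟩ + (1/2)i|0101⟩ + (1/2)i|0110⟩ + (1/2)i|0111⟩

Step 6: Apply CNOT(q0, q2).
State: (1/2)i|0100⟩ + (1/2)i|0101⟩ + (1/2)i|0110⟩ + (1/2)i|0111⟩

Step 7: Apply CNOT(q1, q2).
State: (1/2)i|0100⟩ + (1/2)i|0101⟩ + (1/2)i|0110⟩ + (1/2)i|0111⟩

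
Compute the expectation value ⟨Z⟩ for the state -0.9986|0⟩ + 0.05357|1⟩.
0.9943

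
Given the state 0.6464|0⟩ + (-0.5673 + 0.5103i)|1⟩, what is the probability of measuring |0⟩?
0.4178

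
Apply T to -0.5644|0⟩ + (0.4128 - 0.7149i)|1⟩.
-0.5644|0⟩ + (0.7974 - 0.2136i)|1⟩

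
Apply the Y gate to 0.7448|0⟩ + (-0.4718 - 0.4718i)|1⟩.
(-0.4718 + 0.4718i)|0⟩ + 0.7448i|1⟩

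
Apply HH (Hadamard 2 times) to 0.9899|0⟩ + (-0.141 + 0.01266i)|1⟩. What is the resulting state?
0.9899|0⟩ + (-0.141 + 0.01266i)|1⟩

H² = I, so an even number of Hadamards cancels: H^2 = I and the state is unchanged.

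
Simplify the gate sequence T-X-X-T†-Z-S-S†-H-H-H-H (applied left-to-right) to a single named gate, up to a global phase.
Z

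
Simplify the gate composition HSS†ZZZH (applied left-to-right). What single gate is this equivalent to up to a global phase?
X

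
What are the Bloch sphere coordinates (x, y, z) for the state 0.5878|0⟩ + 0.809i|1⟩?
(0, 0.9511, -0.309)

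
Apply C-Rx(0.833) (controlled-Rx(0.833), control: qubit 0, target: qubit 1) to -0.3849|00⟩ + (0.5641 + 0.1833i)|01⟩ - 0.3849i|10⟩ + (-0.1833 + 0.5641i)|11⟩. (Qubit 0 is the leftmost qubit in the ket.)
-0.3849|00⟩ + (0.5641 + 0.1833i)|01⟩ + (0.2282 - 0.2778i)|10⟩ + (-0.3233 + 0.5159i)|11⟩

C-Rx(0.833) leaves the control-|0⟩ kets |00⟩, |01⟩ unchanged and applies Rx(0.833) to qubit 1 on the control-|1⟩ pair (|10⟩, |11⟩).
Rx(0.833) = [[cos(θ/2), −i·sin(θ/2)], [−i·sin(θ/2), cos(θ/2)]]; θ = 0.833, cos(θ/2) ≈ 0.914511, sin(θ/2) ≈ 0.404562.
With a = amp(|10⟩) = -0.3849i and b = amp(|11⟩) = (-0.1833 + 0.5641i):
new amp(|10⟩) = (0.914511)·a + (-0.404562i)·b = (0.2282 - 0.2778i)
new amp(|11⟩) = (-0.404562i)·a + (0.914511)·b = (-0.3233 + 0.5159i)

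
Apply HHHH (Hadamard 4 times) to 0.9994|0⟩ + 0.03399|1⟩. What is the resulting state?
0.9994|0⟩ + 0.03399|1⟩

H² = I, so an even number of Hadamards cancels: H^4 = I and the state is unchanged.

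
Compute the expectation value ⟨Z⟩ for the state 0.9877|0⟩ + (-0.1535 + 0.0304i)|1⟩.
0.9511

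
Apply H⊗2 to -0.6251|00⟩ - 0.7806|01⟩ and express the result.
-0.7029|00⟩ + 0.07775|01⟩ - 0.7029|10⟩ + 0.07775|11⟩

H⊗2 gives amp(|y⟩) = (1/2) Σ_x (−1)^(x·y) amp(|x⟩), where x·y is the number of positions in which both x and y have a 1.
|00⟩: (-0.6251 - 0.7806)/2 = -0.7029
|01⟩: (-0.6251 + 0.7806)/2 = 0.07775
|10⟩: (-0.6251 - 0.7806)/2 = -0.7029
|11⟩: (-0.6251 + 0.7806)/2 = 0.07775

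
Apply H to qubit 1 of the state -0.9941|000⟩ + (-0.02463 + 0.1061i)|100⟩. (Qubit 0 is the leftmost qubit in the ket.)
-0.7029|000⟩ - 0.7029|010⟩ + (-0.01742 + 0.07502i)|100⟩ + (-0.01742 + 0.07502i)|110⟩

H on qubit 1 mixes each pair of kets that differ only in qubit 1: amplitudes (a, b) of (|…0…⟩, |…1…⟩) become ((a + b)/√2, (a − b)/√2). Kets absent from the input have amplitude 0.
(|000⟩, |010⟩): (a, b) = (-0.9941, 0) → (-0.7029, -0.7029)
(|100⟩, |110⟩): (a, b) = ((-0.02463 + 0.1061i), 0) → ((-0.01742 + 0.07502i), (-0.01742 + 0.07502i))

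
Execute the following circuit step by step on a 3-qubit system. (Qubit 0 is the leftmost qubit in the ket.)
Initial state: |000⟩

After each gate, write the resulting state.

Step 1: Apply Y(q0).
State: i|100⟩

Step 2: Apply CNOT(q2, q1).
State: i|100⟩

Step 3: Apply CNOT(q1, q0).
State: i|100⟩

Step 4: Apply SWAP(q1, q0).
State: i|010⟩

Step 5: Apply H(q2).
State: (1/√2)i|010⟩ + (1/√2)i|011⟩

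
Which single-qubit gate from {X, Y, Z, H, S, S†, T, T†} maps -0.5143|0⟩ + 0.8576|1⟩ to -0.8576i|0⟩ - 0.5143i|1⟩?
Y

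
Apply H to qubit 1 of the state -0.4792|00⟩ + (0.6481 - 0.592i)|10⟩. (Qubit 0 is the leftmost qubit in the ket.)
-0.3388|00⟩ - 0.3388|01⟩ + (0.4583 - 0.4186i)|10⟩ + (0.4583 - 0.4186i)|11⟩

H on qubit 1 mixes each pair of kets that differ only in qubit 1: amplitudes (a, b) of (|…0…⟩, |…1…⟩) become ((a + b)/√2, (a − b)/√2). Kets absent from the input have amplitude 0.
(|00⟩, |01⟩): (a, b) = (-0.4792, 0) → (-0.3388, -0.3388)
(|10⟩, |11⟩): (a, b) = ((0.6481 - 0.592i), 0) → ((0.4583 - 0.4186i), (0.4583 - 0.4186i))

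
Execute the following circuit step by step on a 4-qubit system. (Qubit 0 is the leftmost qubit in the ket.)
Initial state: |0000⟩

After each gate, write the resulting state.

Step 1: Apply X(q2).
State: |0010⟩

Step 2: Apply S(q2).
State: i|0010⟩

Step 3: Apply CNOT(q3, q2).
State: i|0010⟩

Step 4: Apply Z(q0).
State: i|0010⟩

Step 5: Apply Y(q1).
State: -|0110⟩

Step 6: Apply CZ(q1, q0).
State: -|0110⟩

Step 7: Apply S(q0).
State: -|0110⟩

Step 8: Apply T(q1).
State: (-1/√2 - (1/√2)i)|0110⟩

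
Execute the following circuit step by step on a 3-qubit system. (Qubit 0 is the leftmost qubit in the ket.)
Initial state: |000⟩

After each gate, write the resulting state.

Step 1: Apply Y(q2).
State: i|001⟩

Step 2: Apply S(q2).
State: -|001⟩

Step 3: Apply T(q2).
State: (-1/√2 - (1/√2)i)|001⟩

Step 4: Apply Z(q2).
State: (1/√2 + (1/√2)i)|001⟩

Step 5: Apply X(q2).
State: (1/√2 + (1/√2)i)|000⟩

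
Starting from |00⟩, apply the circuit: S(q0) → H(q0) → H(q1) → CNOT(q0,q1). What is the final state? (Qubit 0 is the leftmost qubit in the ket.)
1/2|00⟩ + 1/2|01⟩ + 1/2|10⟩ + 1/2|11⟩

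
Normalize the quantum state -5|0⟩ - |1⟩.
-0.9806|0⟩ - 0.1961|1⟩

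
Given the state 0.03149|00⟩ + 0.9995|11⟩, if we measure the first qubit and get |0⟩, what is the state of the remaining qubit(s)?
|0⟩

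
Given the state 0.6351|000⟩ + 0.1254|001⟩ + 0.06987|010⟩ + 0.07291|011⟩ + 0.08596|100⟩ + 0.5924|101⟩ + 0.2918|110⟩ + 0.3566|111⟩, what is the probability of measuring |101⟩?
0.3509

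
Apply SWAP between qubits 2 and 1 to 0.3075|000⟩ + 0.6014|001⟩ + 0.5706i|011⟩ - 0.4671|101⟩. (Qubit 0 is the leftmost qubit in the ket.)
0.3075|000⟩ + 0.6014|010⟩ + 0.5706i|011⟩ - 0.4671|110⟩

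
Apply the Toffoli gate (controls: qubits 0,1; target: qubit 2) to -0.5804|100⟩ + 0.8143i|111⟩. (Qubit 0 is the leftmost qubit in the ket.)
-0.5804|100⟩ + 0.8143i|110⟩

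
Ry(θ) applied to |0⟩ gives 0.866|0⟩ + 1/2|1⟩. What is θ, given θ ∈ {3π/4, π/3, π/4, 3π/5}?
π/3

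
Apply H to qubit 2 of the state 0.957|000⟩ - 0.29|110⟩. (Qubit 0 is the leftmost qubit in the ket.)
0.6767|000⟩ + 0.6767|001⟩ - 0.2051|110⟩ - 0.2051|111⟩

H on qubit 2 mixes each pair of kets that differ only in qubit 2: amplitudes (a, b) of (|…0…⟩, |…1…⟩) become ((a + b)/√2, (a − b)/√2). Kets absent from the input have amplitude 0.
(|000⟩, |001⟩): (a, b) = (0.957, 0) → (0.6767, 0.6767)
(|110⟩, |111⟩): (a, b) = (-0.29, 0) → (-0.2051, -0.2051)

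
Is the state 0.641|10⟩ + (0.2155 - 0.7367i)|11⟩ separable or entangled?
Separable

Writing the state as a|00⟩ + b|01⟩ + c|10⟩ + d|11⟩, it is a product state iff ad − bc = 0.
Here (a, b, c, d) = (0, 0, 0.641, (0.2155 - 0.7367i)): ad − bc = (0)(0.2155 - 0.7367i) − (0)(0.641) = 0, so the state is separable.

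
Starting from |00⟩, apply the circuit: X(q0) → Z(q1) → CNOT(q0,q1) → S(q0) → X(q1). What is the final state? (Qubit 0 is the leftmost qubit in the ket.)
i|10⟩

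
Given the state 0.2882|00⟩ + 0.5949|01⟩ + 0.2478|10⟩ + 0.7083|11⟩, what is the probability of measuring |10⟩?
0.0614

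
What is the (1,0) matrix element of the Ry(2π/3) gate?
0.866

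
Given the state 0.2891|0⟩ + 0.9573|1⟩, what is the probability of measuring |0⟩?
0.08358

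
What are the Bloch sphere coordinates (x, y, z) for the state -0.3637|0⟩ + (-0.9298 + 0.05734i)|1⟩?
(0.6763, -0.04171, -0.7355)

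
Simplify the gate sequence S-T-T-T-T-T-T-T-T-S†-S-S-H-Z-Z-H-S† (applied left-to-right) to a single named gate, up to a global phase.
S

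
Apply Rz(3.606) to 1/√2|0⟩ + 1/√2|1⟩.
(-0.1627 - 0.6881i)|0⟩ + (-0.1627 + 0.6881i)|1⟩

Rz(3.606) = [[e^(−iθ/2), 0], [0, e^(iθ/2)]] with e^(±iθ/2) = cos(θ/2) ± i·sin(θ/2); θ = 3.606, cos(θ/2) ≈ -0.230123, sin(θ/2) ≈ 0.973162.
With a = amp(|0⟩) = 1/√2 and b = amp(|1⟩) = 1/√2:
new amp(|0⟩) = (-0.230123 - 0.973162i)·a = (-0.1627 - 0.6881i)
new amp(|1⟩) = (-0.230123 + 0.973162i)·b = (-0.1627 + 0.6881i)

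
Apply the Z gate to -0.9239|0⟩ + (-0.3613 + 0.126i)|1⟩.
-0.9239|0⟩ + (0.3613 - 0.126i)|1⟩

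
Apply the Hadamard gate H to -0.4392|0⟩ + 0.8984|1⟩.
0.3247|0⟩ - 0.9458|1⟩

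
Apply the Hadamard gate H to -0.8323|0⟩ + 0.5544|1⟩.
-0.1965|0⟩ - 0.9805|1⟩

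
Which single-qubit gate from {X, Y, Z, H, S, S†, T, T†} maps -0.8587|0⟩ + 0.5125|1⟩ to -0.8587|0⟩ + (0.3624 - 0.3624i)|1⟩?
T†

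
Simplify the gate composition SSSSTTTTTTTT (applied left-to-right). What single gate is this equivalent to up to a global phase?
I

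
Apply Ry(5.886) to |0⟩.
-0.9803|0⟩ + 0.1973|1⟩

Ry(5.886) = [[cos(θ/2), −sin(θ/2)], [sin(θ/2), cos(θ/2)]]; θ = 5.886, cos(θ/2) ≈ -0.980345, sin(θ/2) ≈ 0.19729.
With a = amp(|0⟩) = 1 and b = amp(|1⟩) = 0:
new amp(|0⟩) = (-0.980345)·a + (-0.19729)·b = -0.9803
new amp(|1⟩) = (0.19729)·a + (-0.980345)·b = 0.1973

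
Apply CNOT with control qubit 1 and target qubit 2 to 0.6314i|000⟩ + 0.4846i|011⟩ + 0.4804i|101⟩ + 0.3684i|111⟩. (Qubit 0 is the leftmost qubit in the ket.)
0.6314i|000⟩ + 0.4846i|010⟩ + 0.4804i|101⟩ + 0.3684i|110⟩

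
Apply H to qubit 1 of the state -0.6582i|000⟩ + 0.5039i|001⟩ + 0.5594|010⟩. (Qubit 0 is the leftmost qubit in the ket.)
(0.3956 - 0.4654i)|000⟩ + 0.3563i|001⟩ + (-0.3956 - 0.4654i)|010⟩ + 0.3563i|011⟩

H on qubit 1 mixes each pair of kets that differ only in qubit 1: amplitudes (a, b) of (|…0…⟩, |…1…⟩) become ((a + b)/√2, (a − b)/√2). Kets absent from the input have amplitude 0.
(|000⟩, |010⟩): (a, b) = (-0.6582i, 0.5594) → ((0.3956 - 0.4654i), (-0.3956 - 0.4654i))
(|001⟩, |011⟩): (a, b) = (0.5039i, 0) → (0.3563i, 0.3563i)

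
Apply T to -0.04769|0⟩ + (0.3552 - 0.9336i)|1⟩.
-0.04769|0⟩ + (0.9113 - 0.409i)|1⟩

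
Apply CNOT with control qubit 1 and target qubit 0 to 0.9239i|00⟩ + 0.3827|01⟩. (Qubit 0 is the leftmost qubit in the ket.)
0.9239i|00⟩ + 0.3827|11⟩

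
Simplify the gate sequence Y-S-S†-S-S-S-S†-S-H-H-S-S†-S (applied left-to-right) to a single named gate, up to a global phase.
Y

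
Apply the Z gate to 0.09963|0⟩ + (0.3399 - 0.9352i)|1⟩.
0.09963|0⟩ + (-0.3399 + 0.9352i)|1⟩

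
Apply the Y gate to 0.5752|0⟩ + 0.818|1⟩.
-0.818i|0⟩ + 0.5752i|1⟩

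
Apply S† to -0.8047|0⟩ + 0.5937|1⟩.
-0.8047|0⟩ - 0.5937i|1⟩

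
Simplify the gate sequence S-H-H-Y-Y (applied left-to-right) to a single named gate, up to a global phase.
S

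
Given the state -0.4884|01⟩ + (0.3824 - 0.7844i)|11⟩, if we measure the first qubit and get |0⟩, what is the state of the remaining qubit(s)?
-|1⟩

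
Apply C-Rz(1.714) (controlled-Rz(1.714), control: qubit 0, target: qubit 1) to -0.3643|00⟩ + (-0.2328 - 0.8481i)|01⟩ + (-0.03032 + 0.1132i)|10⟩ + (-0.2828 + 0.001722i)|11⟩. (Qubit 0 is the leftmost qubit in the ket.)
-0.3643|00⟩ + (-0.2328 - 0.8481i)|01⟩ + (0.06572 + 0.09703i)|10⟩ + (-0.1865 - 0.2126i)|11⟩

C-Rz(1.714) leaves the control-|0⟩ kets |00⟩, |01⟩ unchanged and applies Rz(1.714) to qubit 1 on the control-|1⟩ pair (|10⟩, |11⟩).
Rz(1.714) = [[e^(−iθ/2), 0], [0, e^(iθ/2)]] with e^(±iθ/2) = cos(θ/2) ± i·sin(θ/2); θ = 1.714, cos(θ/2) ≈ 0.654708, sin(θ/2) ≈ 0.755882.
With a = amp(|10⟩) = (-0.03032 + 0.1132i) and b = amp(|11⟩) = (-0.2828 + 0.001722i):
new amp(|10⟩) = (0.654708 - 0.755882i)·a = (0.06572 + 0.09703i)
new amp(|11⟩) = (0.654708 + 0.755882i)·b = (-0.1865 - 0.2126i)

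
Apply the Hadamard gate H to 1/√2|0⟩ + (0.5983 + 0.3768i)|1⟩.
(0.9231 + 0.2664i)|0⟩ + (0.07694 - 0.2664i)|1⟩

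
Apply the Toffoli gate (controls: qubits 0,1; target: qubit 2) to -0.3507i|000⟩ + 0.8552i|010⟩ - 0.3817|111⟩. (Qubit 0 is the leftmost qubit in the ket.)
-0.3507i|000⟩ + 0.8552i|010⟩ - 0.3817|110⟩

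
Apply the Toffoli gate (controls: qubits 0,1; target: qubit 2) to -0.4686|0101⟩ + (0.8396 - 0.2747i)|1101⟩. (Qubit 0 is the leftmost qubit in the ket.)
-0.4686|0101⟩ + (0.8396 - 0.2747i)|1111⟩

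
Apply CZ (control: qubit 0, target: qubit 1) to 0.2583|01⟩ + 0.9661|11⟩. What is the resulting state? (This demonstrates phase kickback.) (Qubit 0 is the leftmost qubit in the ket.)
0.2583|01⟩ - 0.9661|11⟩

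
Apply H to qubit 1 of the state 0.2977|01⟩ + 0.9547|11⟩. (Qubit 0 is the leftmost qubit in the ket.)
0.2105|00⟩ - 0.2105|01⟩ + 0.6751|10⟩ - 0.6751|11⟩

H on qubit 1 mixes each pair of kets that differ only in qubit 1: amplitudes (a, b) of (|…0…⟩, |…1…⟩) become ((a + b)/√2, (a − b)/√2). Kets absent from the input have amplitude 0.
(|00⟩, |01⟩): (a, b) = (0, 0.2977) → (0.2105, -0.2105)
(|10⟩, |11⟩): (a, b) = (0, 0.9547) → (0.6751, -0.6751)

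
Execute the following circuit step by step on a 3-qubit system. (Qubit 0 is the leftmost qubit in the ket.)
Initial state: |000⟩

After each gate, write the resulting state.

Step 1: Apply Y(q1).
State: i|010⟩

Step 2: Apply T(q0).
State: i|010⟩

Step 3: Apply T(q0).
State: i|010⟩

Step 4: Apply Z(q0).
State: i|010⟩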